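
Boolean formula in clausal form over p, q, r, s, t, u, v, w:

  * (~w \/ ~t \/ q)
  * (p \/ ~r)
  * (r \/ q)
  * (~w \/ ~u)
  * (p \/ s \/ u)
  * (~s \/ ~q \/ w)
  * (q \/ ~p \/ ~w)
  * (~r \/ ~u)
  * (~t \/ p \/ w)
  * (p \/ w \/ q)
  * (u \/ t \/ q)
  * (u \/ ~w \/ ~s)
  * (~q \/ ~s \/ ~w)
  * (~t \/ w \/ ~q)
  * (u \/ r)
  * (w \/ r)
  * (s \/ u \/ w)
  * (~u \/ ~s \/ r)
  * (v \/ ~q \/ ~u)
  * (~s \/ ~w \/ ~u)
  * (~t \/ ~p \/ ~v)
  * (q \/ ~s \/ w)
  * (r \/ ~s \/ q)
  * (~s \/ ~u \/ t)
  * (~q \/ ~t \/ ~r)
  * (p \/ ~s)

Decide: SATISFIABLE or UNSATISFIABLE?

SATISFIABLE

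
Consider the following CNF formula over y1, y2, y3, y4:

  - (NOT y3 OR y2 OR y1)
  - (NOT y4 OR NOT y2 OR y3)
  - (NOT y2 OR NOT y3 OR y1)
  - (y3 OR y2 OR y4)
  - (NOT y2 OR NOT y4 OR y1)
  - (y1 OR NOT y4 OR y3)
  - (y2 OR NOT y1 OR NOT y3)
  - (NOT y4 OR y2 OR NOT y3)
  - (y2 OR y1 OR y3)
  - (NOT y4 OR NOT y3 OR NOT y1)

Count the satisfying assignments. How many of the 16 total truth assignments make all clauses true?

The models are:
  y1=0 y2=1 y3=0 y4=0
  y1=1 y2=0 y3=0 y4=1
  y1=1 y2=1 y3=0 y4=0
  y1=1 y2=1 y3=1 y4=0
Count: 4.

4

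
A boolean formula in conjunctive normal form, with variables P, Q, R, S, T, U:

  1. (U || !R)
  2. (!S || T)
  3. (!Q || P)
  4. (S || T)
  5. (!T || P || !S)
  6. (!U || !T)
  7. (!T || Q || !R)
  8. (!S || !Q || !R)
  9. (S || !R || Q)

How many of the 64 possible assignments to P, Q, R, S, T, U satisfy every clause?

5

The models are:
  P=F Q=F R=F S=F T=T U=F
  P=T Q=F R=F S=F T=T U=F
  P=T Q=F R=F S=T T=T U=F
  P=T Q=T R=F S=F T=T U=F
  P=T Q=T R=F S=T T=T U=F
That's 5 in total.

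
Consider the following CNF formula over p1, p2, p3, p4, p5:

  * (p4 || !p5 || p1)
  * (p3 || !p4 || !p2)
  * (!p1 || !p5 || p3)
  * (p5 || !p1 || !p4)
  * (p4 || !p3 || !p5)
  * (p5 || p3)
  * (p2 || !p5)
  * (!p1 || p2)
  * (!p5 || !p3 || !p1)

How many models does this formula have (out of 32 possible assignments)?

Satisfying assignments:
  p1=F p2=F p3=T p4=F p5=F
  p1=F p2=F p3=T p4=T p5=F
  p1=F p2=T p3=T p4=F p5=F
  p1=F p2=T p3=T p4=T p5=F
  p1=F p2=T p3=T p4=T p5=T
  p1=T p2=T p3=T p4=F p5=F
That's 6 in total.

6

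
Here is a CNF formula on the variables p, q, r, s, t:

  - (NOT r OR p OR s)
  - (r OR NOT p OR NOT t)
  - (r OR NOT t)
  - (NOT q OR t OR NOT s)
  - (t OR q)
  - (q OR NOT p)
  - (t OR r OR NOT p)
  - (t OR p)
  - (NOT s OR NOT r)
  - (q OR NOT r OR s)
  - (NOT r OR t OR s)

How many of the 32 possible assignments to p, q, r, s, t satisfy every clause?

1

The models are:
  p=T q=T r=T s=F t=T
Count: 1.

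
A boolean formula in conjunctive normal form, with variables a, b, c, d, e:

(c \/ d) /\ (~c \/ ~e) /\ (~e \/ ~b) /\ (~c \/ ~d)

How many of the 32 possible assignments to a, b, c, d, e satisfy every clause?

10

Split on c, then d.
  c=T, d=T: a clause becomes empty — 0.
  c=T, d=F: remaining (a,b,e) ∈ {(F,F,F); (F,T,F); (T,F,F); (T,T,F)} — 4.
  c=F, d=T: a free; 3 ways for (b,e) × 2^1 = 6.
  c=F, d=F: a clause becomes empty — 0.
Total: 0 + 4 + 6 + 0 = 10.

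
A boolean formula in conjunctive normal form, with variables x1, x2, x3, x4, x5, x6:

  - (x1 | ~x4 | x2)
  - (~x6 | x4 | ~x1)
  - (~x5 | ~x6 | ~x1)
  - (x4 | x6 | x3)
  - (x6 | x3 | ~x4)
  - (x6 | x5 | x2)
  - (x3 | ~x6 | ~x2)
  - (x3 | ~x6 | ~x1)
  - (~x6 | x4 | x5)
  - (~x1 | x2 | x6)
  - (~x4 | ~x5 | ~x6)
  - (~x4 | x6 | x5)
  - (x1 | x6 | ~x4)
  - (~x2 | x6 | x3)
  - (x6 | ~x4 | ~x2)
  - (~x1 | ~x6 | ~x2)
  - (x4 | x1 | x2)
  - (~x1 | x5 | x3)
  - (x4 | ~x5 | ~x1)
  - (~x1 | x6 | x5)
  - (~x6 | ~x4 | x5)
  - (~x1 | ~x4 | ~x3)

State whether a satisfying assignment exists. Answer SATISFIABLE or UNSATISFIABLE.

Branch on x1: take x1 = False.
Try x2 = True.
For the remaining variables, x3 = True, x4 = False, x5 = False, x6 = False works.
So x1 = False, x2 = True, x3 = True, x4 = False, x5 = False, x6 = False is a satisfying assignment.

SATISFIABLE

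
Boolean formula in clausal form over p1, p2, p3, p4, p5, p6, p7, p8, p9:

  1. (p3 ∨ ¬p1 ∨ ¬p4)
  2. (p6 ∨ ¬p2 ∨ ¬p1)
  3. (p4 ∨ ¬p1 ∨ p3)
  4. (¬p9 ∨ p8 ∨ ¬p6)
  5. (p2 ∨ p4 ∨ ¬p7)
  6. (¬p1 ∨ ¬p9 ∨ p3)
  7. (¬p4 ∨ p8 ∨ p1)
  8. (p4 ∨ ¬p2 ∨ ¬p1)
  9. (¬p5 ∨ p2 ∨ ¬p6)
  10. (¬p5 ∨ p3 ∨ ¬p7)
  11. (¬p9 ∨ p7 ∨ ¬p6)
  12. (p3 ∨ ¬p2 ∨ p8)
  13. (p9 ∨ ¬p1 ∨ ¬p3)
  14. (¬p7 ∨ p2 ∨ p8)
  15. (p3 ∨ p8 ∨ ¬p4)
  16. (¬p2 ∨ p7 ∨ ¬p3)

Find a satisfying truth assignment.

p5 occurs only negated in the remaining clauses — set p5 = False.
p8 occurs only positively in the remaining clauses — set p8 = True.
Set p1 = False and propagate.
Branch on p2: take p2 = False.
For the remaining variables, p3 = False, p4 = True, p6 = False, p7 = False, p9 = True works.

p1 = F, p2 = F, p3 = F, p4 = T, p5 = F, p6 = F, p7 = F, p8 = T, p9 = T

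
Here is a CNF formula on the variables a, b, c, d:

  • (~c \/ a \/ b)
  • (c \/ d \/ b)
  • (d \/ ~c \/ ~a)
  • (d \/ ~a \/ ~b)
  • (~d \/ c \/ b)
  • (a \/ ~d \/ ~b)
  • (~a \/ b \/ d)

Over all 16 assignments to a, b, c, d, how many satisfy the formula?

5

The models are:
  a=F b=T c=F d=F
  a=F b=T c=T d=F
  a=T b=F c=T d=T
  a=T b=T c=F d=T
  a=T b=T c=T d=T
That's 5 in total.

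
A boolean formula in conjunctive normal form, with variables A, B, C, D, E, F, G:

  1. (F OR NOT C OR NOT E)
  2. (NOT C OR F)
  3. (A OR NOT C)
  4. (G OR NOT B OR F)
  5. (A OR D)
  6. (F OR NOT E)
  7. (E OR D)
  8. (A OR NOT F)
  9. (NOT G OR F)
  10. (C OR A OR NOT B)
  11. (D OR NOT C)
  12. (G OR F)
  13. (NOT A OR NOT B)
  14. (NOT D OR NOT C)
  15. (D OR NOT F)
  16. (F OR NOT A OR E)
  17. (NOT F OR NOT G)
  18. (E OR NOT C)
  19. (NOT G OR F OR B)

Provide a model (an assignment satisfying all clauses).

A=True, B=False, C=False, D=True, E=False, F=True, G=False

Try A = True.
  then B is forced to False.
Try C = False.
Set D = True and propagate.
The remaining clauses are satisfied by E = False, F = True, G = False.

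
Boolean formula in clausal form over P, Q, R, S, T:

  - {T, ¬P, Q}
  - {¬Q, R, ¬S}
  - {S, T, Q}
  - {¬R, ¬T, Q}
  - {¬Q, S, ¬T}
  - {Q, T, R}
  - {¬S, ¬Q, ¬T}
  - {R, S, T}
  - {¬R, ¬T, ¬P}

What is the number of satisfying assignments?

9

Case analysis on T and Q:
  T=T, Q=T: a clause becomes empty — 0.
  T=T, Q=F: remaining (P,R,S) ∈ {(F,F,F); (F,F,T); (T,F,F); (T,F,T)} — 4.
  T=F, Q=T: remaining (P,R,S) ∈ {(F,T,F); (F,T,T); (T,T,F); (T,T,T)} — 4.
  T=F, Q=F: remaining (P,R,S) ∈ {(F,T,T)} — 1.
Total: 0 + 4 + 4 + 1 = 9.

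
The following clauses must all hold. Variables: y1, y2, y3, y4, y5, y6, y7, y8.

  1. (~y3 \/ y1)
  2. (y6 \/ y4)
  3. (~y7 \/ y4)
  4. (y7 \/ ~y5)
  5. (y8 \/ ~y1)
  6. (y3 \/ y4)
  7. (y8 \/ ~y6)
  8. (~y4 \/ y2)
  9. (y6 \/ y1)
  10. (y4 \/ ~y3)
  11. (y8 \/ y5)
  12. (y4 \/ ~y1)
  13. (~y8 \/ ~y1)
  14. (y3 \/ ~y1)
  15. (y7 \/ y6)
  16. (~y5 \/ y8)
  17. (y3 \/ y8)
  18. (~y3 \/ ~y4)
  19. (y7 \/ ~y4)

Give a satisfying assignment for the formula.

y1 = 0, y2 = 1, y3 = 0, y4 = 1, y5 = 1, y6 = 1, y7 = 1, y8 = 1

Check each clause:
  1. (~y3 \/ y1) — ~y3 is true.
  2. (y6 \/ y4) — y4 is true.
  3. (y4 \/ ~y7) — y4 is true.
  4. (~y5 \/ y7) — y7 is true.
  5. (~y1 \/ y8) — y8 is true.
  6. (y3 \/ y4) — y4 is true.
  7. (y8 \/ ~y6) — y8 is true.
  8. (~y4 \/ y2) — y2 is true.
  9. (y6 \/ y1) — y6 is true.
  10. (~y3 \/ y4) — y4 is true.
  11. (y8 \/ y5) — y8 is true.
  12. (~y1 \/ y4) — y4 is true.
  13. (~y1 \/ ~y8) — ~y1 is true.
  14. (y3 \/ ~y1) — ~y1 is true.
  15. (y7 \/ y6) — y6 is true.
  16. (~y5 \/ y8) — y8 is true.
  17. (y8 \/ y3) — y8 is true.
  18. (~y3 \/ ~y4) — ~y3 is true.
  19. (y7 \/ ~y4) — y7 is true.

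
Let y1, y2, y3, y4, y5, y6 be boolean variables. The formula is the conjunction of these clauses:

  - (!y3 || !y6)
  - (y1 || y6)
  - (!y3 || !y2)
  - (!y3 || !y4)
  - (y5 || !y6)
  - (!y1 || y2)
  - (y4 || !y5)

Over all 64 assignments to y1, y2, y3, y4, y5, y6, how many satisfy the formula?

The models are:
  y1=F y2=F y3=F y4=T y5=T y6=T
  y1=F y2=T y3=F y4=T y5=T y6=T
  y1=T y2=T y3=F y4=F y5=F y6=F
  y1=T y2=T y3=F y4=T y5=F y6=F
  y1=T y2=T y3=F y4=T y5=T y6=F
  y1=T y2=T y3=F y4=T y5=T y6=T
That's 6 in total.

6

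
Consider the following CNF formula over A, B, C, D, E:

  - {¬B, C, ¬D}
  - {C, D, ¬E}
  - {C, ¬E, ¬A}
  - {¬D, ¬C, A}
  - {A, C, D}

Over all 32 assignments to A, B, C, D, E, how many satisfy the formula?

Case analysis on C and D:
  C=1, D=1: remaining (A,B,E) ∈ {(1,0,0); (1,0,1); (1,1,0); (1,1,1)} — 4.
  C=1, D=0: A, B, E free → 2^3 = 8.
  C=0, D=1: remaining (A,B,E) ∈ {(0,0,0); (0,0,1); (1,0,0)} — 3.
  C=0, D=0: remaining (A,B,E) ∈ {(1,0,0); (1,1,0)} — 2.
Total: 4 + 8 + 3 + 2 = 17.

17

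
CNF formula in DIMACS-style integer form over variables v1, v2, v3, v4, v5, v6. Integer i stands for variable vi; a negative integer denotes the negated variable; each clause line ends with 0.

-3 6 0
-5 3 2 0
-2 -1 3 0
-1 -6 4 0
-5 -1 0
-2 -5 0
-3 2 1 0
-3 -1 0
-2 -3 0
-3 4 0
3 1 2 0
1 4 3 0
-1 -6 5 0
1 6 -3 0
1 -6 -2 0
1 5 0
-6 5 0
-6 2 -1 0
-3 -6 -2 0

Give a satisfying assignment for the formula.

v1 = 1  v2 = 0  v3 = 0  v4 = 0  v5 = 0  v6 = 0

Branch on v1: take v1 = True.
  then v5 is forced to False.
  then v3 is forced to False.
  then v2 is forced to False.
  then v6 is forced to False.
v4 is now unconstrained; take v4 = False.
Check each clause:
  1. (¬v3 ∨ v6) — ¬v3 is true.
  2. (v2 ∨ ¬v5 ∨ v3) — ¬v5 is true.
  3. (v3 ∨ ¬v2 ∨ ¬v1) — ¬v2 is true.
  4. (¬v6 ∨ ¬v1 ∨ v4) — ¬v6 is true.
  5. (¬v1 ∨ ¬v5) — ¬v5 is true.
  6. (¬v5 ∨ ¬v2) — ¬v5 is true.
  7. (¬v3 ∨ v2 ∨ v1) — v1 is true.
  8. (¬v3 ∨ ¬v1) — ¬v3 is true.
  9. (¬v2 ∨ ¬v3) — ¬v3 is true.
  10. (v4 ∨ ¬v3) — ¬v3 is true.
  11. (v1 ∨ v3 ∨ v2) — v1 is true.
  12. (v4 ∨ v3 ∨ v1) — v1 is true.
  13. (¬v1 ∨ v5 ∨ ¬v6) — ¬v6 is true.
  14. (v1 ∨ v6 ∨ ¬v3) — v1 is true.
  15. (¬v2 ∨ v1 ∨ ¬v6) — v1 is true.
  16. (v5 ∨ v1) — v1 is true.
  17. (v5 ∨ ¬v6) — ¬v6 is true.
  18. (¬v1 ∨ v2 ∨ ¬v6) — ¬v6 is true.
  19. (¬v3 ∨ ¬v2 ∨ ¬v6) — ¬v6 is true.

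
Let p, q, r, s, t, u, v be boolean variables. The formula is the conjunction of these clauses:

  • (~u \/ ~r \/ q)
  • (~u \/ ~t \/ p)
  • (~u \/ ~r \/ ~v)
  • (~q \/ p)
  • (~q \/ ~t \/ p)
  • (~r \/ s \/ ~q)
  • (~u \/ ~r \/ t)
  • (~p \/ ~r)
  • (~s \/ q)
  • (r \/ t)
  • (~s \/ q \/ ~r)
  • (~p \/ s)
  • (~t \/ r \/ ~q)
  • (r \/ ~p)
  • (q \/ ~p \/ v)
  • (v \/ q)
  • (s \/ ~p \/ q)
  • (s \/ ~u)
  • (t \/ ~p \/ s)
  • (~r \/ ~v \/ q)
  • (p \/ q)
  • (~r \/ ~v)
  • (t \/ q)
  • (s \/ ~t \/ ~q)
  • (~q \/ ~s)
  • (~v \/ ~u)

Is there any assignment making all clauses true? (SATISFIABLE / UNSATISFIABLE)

UNSATISFIABLE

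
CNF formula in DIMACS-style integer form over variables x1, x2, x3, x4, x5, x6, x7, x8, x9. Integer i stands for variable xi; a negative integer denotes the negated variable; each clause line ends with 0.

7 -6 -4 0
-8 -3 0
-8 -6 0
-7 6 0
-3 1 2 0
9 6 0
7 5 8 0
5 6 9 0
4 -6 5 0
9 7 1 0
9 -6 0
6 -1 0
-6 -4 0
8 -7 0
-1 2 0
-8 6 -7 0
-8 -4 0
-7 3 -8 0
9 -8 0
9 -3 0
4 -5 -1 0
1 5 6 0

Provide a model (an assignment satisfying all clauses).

x1=F, x2=T, x3=F, x4=F, x5=T, x6=F, x7=F, x8=F, x9=T

x2 occurs only positively in the remaining clauses — set x2 = True.
x9 occurs only positively in the remaining clauses — set x9 = True.
Branch on x1: take x1 = False.
The remaining clauses are satisfied by x3 = False, x4 = False, x5 = True, x6 = False, x7 = False, x8 = False.
Every clause has at least one true literal under this assignment.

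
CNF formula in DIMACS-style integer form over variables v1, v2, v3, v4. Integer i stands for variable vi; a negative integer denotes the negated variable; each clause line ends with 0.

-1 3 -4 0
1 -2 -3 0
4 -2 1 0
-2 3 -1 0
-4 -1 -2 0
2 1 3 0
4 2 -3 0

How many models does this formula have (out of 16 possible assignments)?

Satisfying assignments:
  v1=F v2=F v3=T v4=T
  v1=F v2=T v3=F v4=T
  v1=T v2=F v3=F v4=F
  v1=T v2=F v3=T v4=T
  v1=T v2=T v3=T v4=F
Count: 5.

5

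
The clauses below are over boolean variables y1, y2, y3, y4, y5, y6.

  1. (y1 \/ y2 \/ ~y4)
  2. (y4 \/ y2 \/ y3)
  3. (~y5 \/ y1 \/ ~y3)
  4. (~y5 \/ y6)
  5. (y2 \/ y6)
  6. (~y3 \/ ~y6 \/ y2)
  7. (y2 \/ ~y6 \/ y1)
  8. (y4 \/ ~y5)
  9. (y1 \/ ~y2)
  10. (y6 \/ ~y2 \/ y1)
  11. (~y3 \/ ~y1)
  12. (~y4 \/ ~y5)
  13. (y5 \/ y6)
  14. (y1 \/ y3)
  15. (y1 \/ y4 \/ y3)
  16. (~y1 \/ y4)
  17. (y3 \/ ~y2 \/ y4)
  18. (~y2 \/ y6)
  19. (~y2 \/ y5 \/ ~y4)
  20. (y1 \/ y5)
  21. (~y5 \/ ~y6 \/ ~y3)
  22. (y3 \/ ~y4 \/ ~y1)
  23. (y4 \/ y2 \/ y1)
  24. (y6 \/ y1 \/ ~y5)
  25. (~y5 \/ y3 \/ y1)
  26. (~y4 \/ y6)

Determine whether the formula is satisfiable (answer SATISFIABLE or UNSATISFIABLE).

y1 = True:
  propagation gives y3=False, y4=True; an empty clause results — contradiction.
y1 = False:
  propagation gives y2=False, y4=False; an empty clause results — contradiction.
Every branch closes, so no satisfying assignment exists.

UNSATISFIABLE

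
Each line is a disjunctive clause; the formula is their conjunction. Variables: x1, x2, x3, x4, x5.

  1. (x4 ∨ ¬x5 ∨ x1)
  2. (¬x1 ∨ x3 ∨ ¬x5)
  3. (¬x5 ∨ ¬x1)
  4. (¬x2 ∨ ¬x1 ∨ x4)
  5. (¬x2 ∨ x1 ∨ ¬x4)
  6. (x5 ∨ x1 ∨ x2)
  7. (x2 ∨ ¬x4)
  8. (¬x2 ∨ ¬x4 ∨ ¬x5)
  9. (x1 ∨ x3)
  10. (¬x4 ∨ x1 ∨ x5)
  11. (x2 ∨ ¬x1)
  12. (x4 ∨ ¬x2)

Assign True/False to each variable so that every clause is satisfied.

Try x1 = True.
  then x5 is forced to False.
  then x2 is forced to True.
  then x4 is forced to True.
x3 is now unconstrained; take x3 = False.
Check each clause:
  1. (¬x5 ∨ x1 ∨ x4) — x1 is true.
  2. (x3 ∨ ¬x5 ∨ ¬x1) — ¬x5 is true.
  3. (¬x1 ∨ ¬x5) — ¬x5 is true.
  4. (¬x1 ∨ x4 ∨ ¬x2) — x4 is true.
  5. (¬x2 ∨ ¬x4 ∨ x1) — x1 is true.
  6. (x2 ∨ x5 ∨ x1) — x1 is true.
  7. (¬x4 ∨ x2) — x2 is true.
  8. (¬x5 ∨ ¬x2 ∨ ¬x4) — ¬x5 is true.
  9. (x3 ∨ x1) — x1 is true.
  10. (¬x4 ∨ x1 ∨ x5) — x1 is true.
  11. (x2 ∨ ¬x1) — x2 is true.
  12. (¬x2 ∨ x4) — x4 is true.

x1=True, x2=True, x3=False, x4=True, x5=False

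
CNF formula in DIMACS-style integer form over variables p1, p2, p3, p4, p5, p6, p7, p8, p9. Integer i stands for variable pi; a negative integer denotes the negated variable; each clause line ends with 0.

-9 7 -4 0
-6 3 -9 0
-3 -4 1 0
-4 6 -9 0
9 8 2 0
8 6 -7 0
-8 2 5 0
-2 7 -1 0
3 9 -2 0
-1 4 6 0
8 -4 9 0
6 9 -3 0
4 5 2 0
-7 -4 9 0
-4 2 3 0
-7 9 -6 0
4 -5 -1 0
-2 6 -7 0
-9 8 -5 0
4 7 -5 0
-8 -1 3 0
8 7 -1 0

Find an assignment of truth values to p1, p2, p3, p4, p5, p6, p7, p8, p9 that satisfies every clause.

p1 = F, p2 = T, p3 = T, p4 = F, p5 = F, p6 = T, p7 = T, p8 = F, p9 = T

Branch on p1: take p1 = False.
For the remaining variables, p2 = True, p3 = True, p4 = False, p5 = False, p6 = True, p7 = True, p8 = False, p9 = True works.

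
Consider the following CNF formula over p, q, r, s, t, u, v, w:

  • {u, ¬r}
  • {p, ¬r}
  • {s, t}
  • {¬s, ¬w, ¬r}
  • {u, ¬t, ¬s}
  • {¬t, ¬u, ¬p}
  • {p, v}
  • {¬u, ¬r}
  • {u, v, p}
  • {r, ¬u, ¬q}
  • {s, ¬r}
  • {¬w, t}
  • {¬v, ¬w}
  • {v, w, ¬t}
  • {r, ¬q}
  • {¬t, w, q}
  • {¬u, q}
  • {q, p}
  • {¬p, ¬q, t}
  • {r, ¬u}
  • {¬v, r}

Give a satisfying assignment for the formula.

Set p = True and propagate.
Try q = False.
  then u is forced to False.
  then r is forced to False.
  then v is forced to False.
Branch on s: take s = True.
  then t is forced to False.
  then w is forced to False.
Check each clause:
  1. {u, ¬r} — ¬r is true.
  2. {¬r, p} — p is true.
  3. {t, s} — s is true.
  4. {¬w, ¬s, ¬r} — ¬w is true.
  5. {¬t, u, ¬s} — ¬t is true.
  6. {¬t, ¬p, ¬u} — ¬u is true.
  7. {v, p} — p is true.
  8. {¬u, ¬r} — ¬u is true.
  9. {p, u, v} — p is true.
  10. {¬u, r, ¬q} — ¬u is true.
  11. {s, ¬r} — s is true.
  12. {t, ¬w} — ¬w is true.
  13. {¬w, ¬v} — ¬w is true.
  14. {v, w, ¬t} — ¬t is true.
  15. {r, ¬q} — ¬q is true.
  16. {¬t, w, q} — ¬t is true.
  17. {q, ¬u} — ¬u is true.
  18. {q, p} — p is true.
  19. {t, ¬q, ¬p} — ¬q is true.
  20. {¬u, r} — ¬u is true.
  21. {¬v, r} — ¬v is true.

p=True, q=False, r=False, s=True, t=False, u=False, v=False, w=False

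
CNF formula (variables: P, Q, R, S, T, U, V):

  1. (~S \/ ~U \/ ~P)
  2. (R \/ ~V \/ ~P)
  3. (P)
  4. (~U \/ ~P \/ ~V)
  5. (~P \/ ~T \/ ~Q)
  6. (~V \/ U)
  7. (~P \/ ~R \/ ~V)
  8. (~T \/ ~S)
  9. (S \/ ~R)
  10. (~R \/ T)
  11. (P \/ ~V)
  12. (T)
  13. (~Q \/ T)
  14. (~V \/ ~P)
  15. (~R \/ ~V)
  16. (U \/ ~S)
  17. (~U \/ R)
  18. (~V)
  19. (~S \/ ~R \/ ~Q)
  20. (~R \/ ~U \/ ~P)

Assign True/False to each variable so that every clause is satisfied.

P=True  Q=False  R=False  S=False  T=True  U=False  V=False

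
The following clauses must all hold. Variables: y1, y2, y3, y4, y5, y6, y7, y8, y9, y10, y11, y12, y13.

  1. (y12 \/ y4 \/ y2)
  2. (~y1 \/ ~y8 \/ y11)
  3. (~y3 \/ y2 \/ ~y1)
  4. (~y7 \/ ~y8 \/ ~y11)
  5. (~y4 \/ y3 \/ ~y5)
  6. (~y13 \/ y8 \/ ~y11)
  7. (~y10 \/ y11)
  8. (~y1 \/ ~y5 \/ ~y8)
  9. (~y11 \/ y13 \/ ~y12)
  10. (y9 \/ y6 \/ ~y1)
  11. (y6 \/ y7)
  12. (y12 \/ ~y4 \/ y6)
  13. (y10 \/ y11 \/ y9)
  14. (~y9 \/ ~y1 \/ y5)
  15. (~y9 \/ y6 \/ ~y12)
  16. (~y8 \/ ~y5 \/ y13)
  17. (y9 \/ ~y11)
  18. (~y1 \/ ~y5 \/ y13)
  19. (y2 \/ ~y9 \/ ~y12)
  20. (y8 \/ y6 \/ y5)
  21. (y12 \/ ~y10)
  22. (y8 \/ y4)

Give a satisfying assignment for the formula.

y1 occurs only negated in the remaining clauses — set y1 = False.
Pure literal: y6 appears only positively; assign y6 = True.
Try y2 = False.
For the remaining variables, y3 = False, y4 = True, y5 = False, y7 = False, y8 = False, y9 = True, y10 = False, y11 = False, y12 = False, y13 = True works.
Every clause has at least one true literal under this assignment.
Check each clause:
  1. (y2 \/ y4 \/ y12) — y4 is true.
  2. (~y1 \/ y11 \/ ~y8) — ~y8 is true.
  3. (y2 \/ ~y1 \/ ~y3) — ~y3 is true.
  4. (~y8 \/ ~y11 \/ ~y7) — ~y8 is true.
  5. (y3 \/ ~y5 \/ ~y4) — ~y5 is true.
  6. (~y13 \/ y8 \/ ~y11) — ~y11 is true.
  7. (~y10 \/ y11) — ~y10 is true.
  8. (~y1 \/ ~y5 \/ ~y8) — ~y8 is true.
  9. (~y11 \/ y13 \/ ~y12) — y13 is true.
  10. (~y1 \/ y9 \/ y6) — y9 is true.
  11. (y7 \/ y6) — y6 is true.
  12. (~y4 \/ y12 \/ y6) — y6 is true.
  13. (y11 \/ y10 \/ y9) — y9 is true.
  14. (~y9 \/ y5 \/ ~y1) — ~y1 is true.
  15. (y6 \/ ~y9 \/ ~y12) — ~y12 is true.
  16. (~y5 \/ y13 \/ ~y8) — ~y8 is true.
  17. (y9 \/ ~y11) — y9 is true.
  18. (~y1 \/ ~y5 \/ y13) — ~y5 is true.
  19. (~y9 \/ y2 \/ ~y12) — ~y12 is true.
  20. (y5 \/ y8 \/ y6) — y6 is true.
  21. (~y10 \/ y12) — ~y10 is true.
  22. (y4 \/ y8) — y4 is true.

y1 = F, y2 = F, y3 = F, y4 = T, y5 = F, y6 = T, y7 = F, y8 = F, y9 = T, y10 = F, y11 = F, y12 = F, y13 = T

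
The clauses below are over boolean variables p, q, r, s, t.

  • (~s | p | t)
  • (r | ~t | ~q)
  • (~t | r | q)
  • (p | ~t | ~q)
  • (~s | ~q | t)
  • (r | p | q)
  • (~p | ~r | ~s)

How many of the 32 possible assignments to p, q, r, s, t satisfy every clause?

Case analysis on q and t:
  q=1, t=1: remaining (p,r,s) ∈ {(1,1,0)} — 1.
  q=1, t=0: remaining (p,r,s) ∈ {(0,0,0); (0,1,0); (1,0,0); (1,1,0)} — 4.
  q=0, t=1: remaining (p,r,s) ∈ {(0,1,0); (0,1,1); (1,1,0)} — 3.
  q=0, t=0: remaining (p,r,s) ∈ {(0,1,0); (1,0,0); (1,0,1); (1,1,0)} — 4.
Total: 1 + 4 + 3 + 4 = 12.

12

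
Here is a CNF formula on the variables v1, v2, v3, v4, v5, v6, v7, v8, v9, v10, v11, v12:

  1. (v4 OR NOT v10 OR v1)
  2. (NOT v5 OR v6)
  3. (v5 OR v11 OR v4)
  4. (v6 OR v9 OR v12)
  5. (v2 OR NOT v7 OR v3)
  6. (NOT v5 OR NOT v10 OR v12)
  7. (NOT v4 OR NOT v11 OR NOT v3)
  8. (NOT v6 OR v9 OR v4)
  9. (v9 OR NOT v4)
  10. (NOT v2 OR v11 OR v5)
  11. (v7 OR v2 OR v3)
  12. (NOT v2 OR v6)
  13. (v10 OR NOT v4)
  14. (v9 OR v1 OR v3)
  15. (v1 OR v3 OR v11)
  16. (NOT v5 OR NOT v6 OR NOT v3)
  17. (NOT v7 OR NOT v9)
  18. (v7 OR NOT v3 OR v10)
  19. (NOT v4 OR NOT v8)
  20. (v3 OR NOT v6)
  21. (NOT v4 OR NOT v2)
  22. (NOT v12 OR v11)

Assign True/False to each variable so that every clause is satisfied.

v1 = T  v2 = F  v3 = T  v4 = T  v5 = F  v6 = T  v7 = F  v8 = F  v9 = T  v10 = T  v11 = F  v12 = F

Pure literal: v1 appears only positively; assign v1 = True.
Pure literal: v8 appears only negated; assign v8 = False.
Set v2 = False and propagate.
The remaining clauses are satisfied by v3 = True, v4 = True, v5 = False, v6 = True, v7 = False, v9 = True, v10 = True, v11 = False, v12 = False.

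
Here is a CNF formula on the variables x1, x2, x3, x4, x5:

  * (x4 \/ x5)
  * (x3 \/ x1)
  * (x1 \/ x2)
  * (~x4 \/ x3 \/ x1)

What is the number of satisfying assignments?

Split on x1, then x3.
  x1=T, x3=T: x2 free; 3 ways for (x4,x5) × 2^1 = 6.
  x1=T, x3=F: x2 free; 3 ways for (x4,x5) × 2^1 = 6.
  x1=F, x3=T: remaining (x2,x4,x5) ∈ {(T,F,T); (T,T,F); (T,T,T)} — 3.
  x1=F, x3=F: a clause becomes empty — 0.
Total: 6 + 6 + 3 + 0 = 15.

15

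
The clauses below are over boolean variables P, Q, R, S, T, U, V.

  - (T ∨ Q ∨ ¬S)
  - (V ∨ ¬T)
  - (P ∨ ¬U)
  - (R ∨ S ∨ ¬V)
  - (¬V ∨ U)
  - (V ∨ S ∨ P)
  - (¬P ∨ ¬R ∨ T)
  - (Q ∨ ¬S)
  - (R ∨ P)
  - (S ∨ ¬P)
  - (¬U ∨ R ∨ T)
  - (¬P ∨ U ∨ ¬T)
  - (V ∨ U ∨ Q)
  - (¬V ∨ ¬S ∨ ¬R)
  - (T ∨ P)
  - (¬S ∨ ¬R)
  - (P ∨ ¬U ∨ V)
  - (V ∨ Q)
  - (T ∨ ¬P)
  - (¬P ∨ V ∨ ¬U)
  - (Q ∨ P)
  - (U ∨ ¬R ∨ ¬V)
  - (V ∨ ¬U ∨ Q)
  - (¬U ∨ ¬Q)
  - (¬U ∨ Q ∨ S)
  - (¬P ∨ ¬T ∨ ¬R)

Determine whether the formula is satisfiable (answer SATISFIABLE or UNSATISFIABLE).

UNSATISFIABLE

P = True:
  propagation gives S=True, Q=True, R=False, T=True; an empty clause results — contradiction.
P = False:
  propagation gives U=False, V=False, T=False; an empty clause results — contradiction.
Every branch closes, so no satisfying assignment exists.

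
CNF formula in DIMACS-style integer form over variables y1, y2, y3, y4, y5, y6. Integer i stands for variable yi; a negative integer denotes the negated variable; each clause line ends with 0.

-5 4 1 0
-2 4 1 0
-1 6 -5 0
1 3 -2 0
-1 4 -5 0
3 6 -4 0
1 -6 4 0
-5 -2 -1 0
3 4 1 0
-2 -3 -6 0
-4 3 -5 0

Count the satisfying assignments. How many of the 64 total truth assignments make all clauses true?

21

Split on y1, then y4.
  y1=1, y4=1: 6 of the 16 assignments to (y2,y3,y5,y6) work.
  y1=1, y4=0: 7 of the 16 assignments to (y2,y3,y5,y6) work.
  y1=0, y4=1: 7 of the 16 assignments to (y2,y3,y5,y6) work.
  y1=0, y4=0: remaining (y2,y3,y5,y6) ∈ {(0,1,0,0)} — 1.
Total: 6 + 7 + 7 + 1 = 21.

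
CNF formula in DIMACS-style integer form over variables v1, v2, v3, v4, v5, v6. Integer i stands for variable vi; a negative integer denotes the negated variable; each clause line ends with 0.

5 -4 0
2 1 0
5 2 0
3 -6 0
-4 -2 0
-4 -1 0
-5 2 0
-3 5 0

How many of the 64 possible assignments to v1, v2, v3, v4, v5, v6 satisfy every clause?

The models are:
  v1=F v2=T v3=F v4=F v5=F v6=F
  v1=F v2=T v3=F v4=F v5=T v6=F
  v1=F v2=T v3=T v4=F v5=T v6=F
  v1=F v2=T v3=T v4=F v5=T v6=T
  v1=T v2=T v3=F v4=F v5=F v6=F
  v1=T v2=T v3=F v4=F v5=T v6=F
  v1=T v2=T v3=T v4=F v5=T v6=F
  v1=T v2=T v3=T v4=F v5=T v6=T
That's 8 in total.

8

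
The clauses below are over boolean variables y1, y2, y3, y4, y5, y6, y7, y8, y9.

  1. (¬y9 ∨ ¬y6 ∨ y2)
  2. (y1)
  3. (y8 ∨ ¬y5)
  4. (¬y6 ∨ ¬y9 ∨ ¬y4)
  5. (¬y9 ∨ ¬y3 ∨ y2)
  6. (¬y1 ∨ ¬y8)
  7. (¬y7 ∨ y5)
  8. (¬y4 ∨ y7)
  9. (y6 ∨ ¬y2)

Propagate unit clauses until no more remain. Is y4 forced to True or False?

False

(y1) stands alone — y1 = True.
From (¬y8 ∨ ¬y1) and y1 = True: y8 = False.
From (y8 ∨ ¬y5) and y8 = False: y5 = False.
(¬y7 ∨ y5): since y5 = False, the clause reduces to (¬y7). y7 = False.
(¬y4 ∨ y7): since y7 = False, the clause reduces to (¬y4). y4 = False.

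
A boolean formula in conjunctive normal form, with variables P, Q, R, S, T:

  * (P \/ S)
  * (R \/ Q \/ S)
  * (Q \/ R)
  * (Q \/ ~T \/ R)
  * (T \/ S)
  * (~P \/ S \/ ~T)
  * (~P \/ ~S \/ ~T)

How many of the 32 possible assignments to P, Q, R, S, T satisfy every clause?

Case analysis on S and T:
  S=T, T=T: remaining (P,Q,R) ∈ {(F,F,T); (F,T,F); (F,T,T)} — 3.
  S=T, T=F: P free; 3 ways for (Q,R) × 2^1 = 6.
  S=F, T=T: a clause becomes empty — 0.
  S=F, T=F: a clause becomes empty — 0.
Total: 3 + 6 + 0 + 0 = 9.

9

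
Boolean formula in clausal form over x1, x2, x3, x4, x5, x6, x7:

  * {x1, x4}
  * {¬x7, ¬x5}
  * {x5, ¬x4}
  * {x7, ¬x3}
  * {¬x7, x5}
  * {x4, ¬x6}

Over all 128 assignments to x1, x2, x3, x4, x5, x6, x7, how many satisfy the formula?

Case analysis on x4 and x5:
  x4=1, x5=1: forces x3=0; x7=0; x1, x2, x6 free → 2^3 = 8.
  x4=1, x5=0: a clause becomes empty — 0.
  x4=0, x5=1: remaining (x1,x2,x3,x6,x7) ∈ {(1,0,0,0,0); (1,1,0,0,0)} — 2.
  x4=0, x5=0: remaining (x1,x2,x3,x6,x7) ∈ {(1,0,0,0,0); (1,1,0,0,0)} — 2.
Total: 8 + 0 + 2 + 2 = 12.

12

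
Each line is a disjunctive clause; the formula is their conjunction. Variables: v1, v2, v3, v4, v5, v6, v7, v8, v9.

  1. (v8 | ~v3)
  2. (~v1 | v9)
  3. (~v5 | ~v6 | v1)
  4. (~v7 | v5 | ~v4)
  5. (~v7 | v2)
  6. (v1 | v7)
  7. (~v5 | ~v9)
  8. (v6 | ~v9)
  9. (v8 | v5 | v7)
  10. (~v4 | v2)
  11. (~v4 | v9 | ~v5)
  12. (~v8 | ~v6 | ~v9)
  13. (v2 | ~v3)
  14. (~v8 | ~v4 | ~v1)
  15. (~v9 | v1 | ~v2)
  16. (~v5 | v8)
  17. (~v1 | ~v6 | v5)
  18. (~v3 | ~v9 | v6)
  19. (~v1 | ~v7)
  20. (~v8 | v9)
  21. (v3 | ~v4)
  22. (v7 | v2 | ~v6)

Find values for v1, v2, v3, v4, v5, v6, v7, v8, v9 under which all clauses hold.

v4 occurs only negated in the remaining clauses — set v4 = False.
Set v1 = False and propagate.
  then v7 is forced to True.
  then v2 is forced to True.
  then v9 is forced to False.
  then v8 is forced to False.
  then v3 is forced to False.
  then v5 is forced to False.
v6 is now unconstrained; take v6 = False.

v1=False  v2=True  v3=False  v4=False  v5=False  v6=False  v7=True  v8=False  v9=False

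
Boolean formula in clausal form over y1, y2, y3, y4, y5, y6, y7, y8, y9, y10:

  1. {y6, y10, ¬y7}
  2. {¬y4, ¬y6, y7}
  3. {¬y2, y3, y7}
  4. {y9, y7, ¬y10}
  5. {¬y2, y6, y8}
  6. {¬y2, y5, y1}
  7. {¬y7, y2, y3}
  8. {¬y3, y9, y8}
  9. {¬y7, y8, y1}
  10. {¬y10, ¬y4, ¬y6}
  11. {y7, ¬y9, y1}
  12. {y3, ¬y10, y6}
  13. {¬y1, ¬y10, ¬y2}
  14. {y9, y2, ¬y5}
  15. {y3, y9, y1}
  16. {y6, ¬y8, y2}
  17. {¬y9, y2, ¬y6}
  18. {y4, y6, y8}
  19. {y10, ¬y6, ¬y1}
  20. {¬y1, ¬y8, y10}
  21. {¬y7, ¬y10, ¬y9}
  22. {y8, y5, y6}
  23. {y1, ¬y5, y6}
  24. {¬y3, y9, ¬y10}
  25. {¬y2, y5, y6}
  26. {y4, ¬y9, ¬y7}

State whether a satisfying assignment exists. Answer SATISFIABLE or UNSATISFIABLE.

SATISFIABLE

Branch on y1: take y1 = False.
Try y2 = True.
  then y5 is forced to True.
  then y6 is forced to True.
Branch on y3: take y3 = False.
  then y7 is forced to True.
  then y8 is forced to True.
  then y9 is forced to True.
  then y10 is forced to False.
  then y4 is forced to True.
So y1=False, y2=True, y3=False, y4=True, y5=True, y6=True, y7=True, y8=True, y9=True, y10=False is a satisfying assignment.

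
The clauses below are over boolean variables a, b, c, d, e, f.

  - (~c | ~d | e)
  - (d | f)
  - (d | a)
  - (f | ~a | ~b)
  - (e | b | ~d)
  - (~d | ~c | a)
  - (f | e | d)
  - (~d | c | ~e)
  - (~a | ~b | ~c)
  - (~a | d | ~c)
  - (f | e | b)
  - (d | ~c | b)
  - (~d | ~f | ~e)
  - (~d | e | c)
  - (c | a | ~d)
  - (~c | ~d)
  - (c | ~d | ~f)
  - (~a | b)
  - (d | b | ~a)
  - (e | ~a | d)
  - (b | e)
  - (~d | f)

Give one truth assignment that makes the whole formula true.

a=True, b=True, c=False, d=False, e=True, f=True

Check each clause:
  1. (~d | e | ~c) — ~c is true.
  2. (f | d) — f is true.
  3. (d | a) — a is true.
  4. (f | ~b | ~a) — f is true.
  5. (e | ~d | b) — b is true.
  6. (~c | a | ~d) — a is true.
  7. (e | d | f) — e is true.
  8. (c | ~d | ~e) — ~d is true.
  9. (~c | ~b | ~a) — ~c is true.
  10. (d | ~c | ~a) — ~c is true.
  11. (e | f | b) — b is true.
  12. (d | b | ~c) — b is true.
  13. (~d | ~e | ~f) — ~d is true.
  14. (~d | e | c) — ~d is true.
  15. (~d | a | c) — a is true.
  16. (~c | ~d) — ~d is true.
  17. (~d | ~f | c) — ~d is true.
  18. (~a | b) — b is true.
  19. (d | b | ~a) — b is true.
  20. (d | ~a | e) — e is true.
  21. (e | b) — b is true.
  22. (~d | f) — ~d is true.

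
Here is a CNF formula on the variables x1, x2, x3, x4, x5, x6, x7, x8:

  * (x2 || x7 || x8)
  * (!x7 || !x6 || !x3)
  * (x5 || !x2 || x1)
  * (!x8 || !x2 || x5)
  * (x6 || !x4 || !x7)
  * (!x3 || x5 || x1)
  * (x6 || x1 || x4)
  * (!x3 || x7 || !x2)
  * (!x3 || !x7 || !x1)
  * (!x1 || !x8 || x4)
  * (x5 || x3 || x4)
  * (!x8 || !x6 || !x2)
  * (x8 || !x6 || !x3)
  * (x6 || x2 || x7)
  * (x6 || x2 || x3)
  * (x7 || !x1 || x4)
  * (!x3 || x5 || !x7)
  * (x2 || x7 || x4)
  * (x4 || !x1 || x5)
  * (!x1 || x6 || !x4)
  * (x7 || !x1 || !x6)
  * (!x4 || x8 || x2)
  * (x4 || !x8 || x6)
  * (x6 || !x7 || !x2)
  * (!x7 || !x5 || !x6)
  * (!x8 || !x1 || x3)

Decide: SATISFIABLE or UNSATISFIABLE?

Set x1 = True and propagate.
Set x2 = True and propagate.
Set x3 = False and propagate.
  then x8 is forced to False.
For the remaining variables, x4 = True, x5 = False, x6 = True, x7 = True works.
So x1=T, x2=T, x3=F, x4=T, x5=F, x6=T, x7=T, x8=F is a satisfying assignment.

SATISFIABLE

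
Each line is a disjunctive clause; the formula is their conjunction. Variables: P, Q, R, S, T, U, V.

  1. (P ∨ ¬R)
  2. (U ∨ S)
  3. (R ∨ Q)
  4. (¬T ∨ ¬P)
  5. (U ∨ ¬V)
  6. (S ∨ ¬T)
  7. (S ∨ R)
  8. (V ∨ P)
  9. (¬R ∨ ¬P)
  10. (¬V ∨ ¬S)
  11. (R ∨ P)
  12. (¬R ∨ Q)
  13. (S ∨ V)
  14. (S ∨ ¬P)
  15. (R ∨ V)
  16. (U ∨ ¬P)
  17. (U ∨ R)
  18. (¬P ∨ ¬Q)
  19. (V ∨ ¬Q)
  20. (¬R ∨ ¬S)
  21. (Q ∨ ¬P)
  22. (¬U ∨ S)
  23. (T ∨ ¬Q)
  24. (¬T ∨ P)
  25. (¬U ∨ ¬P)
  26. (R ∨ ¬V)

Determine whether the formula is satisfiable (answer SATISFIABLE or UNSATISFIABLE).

P = True:
  propagation gives T=False, R=False, Q=True; an empty clause results — contradiction.
P = False:
  propagation gives R=False; an empty clause results — contradiction.
Every branch closes, so no satisfying assignment exists.

UNSATISFIABLE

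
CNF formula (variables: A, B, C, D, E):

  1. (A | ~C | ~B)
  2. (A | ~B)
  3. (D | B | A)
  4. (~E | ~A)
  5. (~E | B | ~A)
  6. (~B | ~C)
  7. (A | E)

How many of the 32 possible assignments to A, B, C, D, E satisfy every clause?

Case analysis on A and B:
  A=1, B=1: remaining (C,D,E) ∈ {(0,0,0); (0,1,0)} — 2.
  A=1, B=0: remaining (C,D,E) ∈ {(0,0,0); (0,1,0); (1,0,0); (1,1,0)} — 4.
  A=0, B=1: a clause becomes empty — 0.
  A=0, B=0: remaining (C,D,E) ∈ {(0,1,1); (1,1,1)} — 2.
Total: 2 + 4 + 0 + 2 = 8.

8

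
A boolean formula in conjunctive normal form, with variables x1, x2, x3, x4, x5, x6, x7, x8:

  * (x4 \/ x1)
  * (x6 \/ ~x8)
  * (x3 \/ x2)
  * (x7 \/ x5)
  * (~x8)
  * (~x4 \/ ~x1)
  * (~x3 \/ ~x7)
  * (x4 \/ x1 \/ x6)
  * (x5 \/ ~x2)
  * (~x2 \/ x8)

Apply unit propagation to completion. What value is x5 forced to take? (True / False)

True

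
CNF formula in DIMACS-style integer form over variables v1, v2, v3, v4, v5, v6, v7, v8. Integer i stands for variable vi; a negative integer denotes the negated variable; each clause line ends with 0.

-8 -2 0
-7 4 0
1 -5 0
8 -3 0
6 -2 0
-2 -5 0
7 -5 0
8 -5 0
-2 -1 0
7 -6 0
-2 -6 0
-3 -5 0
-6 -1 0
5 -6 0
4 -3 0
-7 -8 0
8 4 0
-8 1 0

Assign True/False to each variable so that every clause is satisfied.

v1 = True, v2 = False, v3 = False, v4 = True, v5 = False, v6 = False, v7 = False, v8 = False

Check each clause:
  1. (NOT v8 OR NOT v2) — NOT v8 is true.
  2. (v4 OR NOT v7) — NOT v7 is true.
  3. (v1 OR NOT v5) — v1 is true.
  4. (v8 OR NOT v3) — NOT v3 is true.
  5. (NOT v2 OR v6) — NOT v2 is true.
  6. (NOT v2 OR NOT v5) — NOT v5 is true.
  7. (v7 OR NOT v5) — NOT v5 is true.
  8. (v8 OR NOT v5) — NOT v5 is true.
  9. (NOT v2 OR NOT v1) — NOT v2 is true.
  10. (NOT v6 OR v7) — NOT v6 is true.
  11. (NOT v6 OR NOT v2) — NOT v6 is true.
  12. (NOT v3 OR NOT v5) — NOT v5 is true.
  13. (NOT v1 OR NOT v6) — NOT v6 is true.
  14. (v5 OR NOT v6) — NOT v6 is true.
  15. (v4 OR NOT v3) — v4 is true.
  16. (NOT v8 OR NOT v7) — NOT v8 is true.
  17. (v4 OR v8) — v4 is true.
  18. (v1 OR NOT v8) — NOT v8 is true.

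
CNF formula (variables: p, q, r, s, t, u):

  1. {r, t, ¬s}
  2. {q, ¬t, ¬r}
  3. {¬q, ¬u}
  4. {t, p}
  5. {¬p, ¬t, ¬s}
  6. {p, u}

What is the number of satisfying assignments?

15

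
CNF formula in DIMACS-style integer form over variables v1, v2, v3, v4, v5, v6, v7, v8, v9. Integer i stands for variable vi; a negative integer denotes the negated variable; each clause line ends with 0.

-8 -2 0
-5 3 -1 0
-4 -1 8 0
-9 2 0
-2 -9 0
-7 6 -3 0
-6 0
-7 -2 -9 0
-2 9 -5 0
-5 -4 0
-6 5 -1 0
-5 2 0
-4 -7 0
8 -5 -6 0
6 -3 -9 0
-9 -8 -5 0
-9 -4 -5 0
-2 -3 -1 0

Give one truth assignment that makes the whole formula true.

(¬v6) is a unit clause, so v6 = False.
Pure literal: v1 appears only negated; assign v1 = False.
Pure literal: v4 appears only negated; assign v4 = False.
Set v2 = False and propagate.
  then v9 is forced to False.
  then v5 is forced to False.
Try v3 = False.
v7, v8 are now unconstrained; take v7 = True, v8 = False.
Every clause has at least one true literal under this assignment.

v1 = F, v2 = F, v3 = F, v4 = F, v5 = F, v6 = F, v7 = T, v8 = F, v9 = F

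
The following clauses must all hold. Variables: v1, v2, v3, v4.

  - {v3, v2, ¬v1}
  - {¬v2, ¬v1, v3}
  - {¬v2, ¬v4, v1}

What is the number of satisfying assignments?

10

Case analysis on v1 and v2:
  v1=T, v2=T: remaining (v3,v4) ∈ {(T,F); (T,T)} — 2.
  v1=T, v2=F: remaining (v3,v4) ∈ {(T,F); (T,T)} — 2.
  v1=F, v2=T: remaining (v3,v4) ∈ {(F,F); (T,F)} — 2.
  v1=F, v2=F: remaining (v3,v4) ∈ {(F,F); (F,T); (T,F); (T,T)} — 4.
Total: 2 + 2 + 2 + 4 = 10.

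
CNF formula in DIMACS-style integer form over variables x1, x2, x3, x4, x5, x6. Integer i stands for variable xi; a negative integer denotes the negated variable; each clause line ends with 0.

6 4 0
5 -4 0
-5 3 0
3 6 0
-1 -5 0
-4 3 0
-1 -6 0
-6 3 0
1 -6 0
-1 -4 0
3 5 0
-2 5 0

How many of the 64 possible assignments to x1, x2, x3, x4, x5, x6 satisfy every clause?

Satisfying assignments:
  x1=0 x2=0 x3=1 x4=1 x5=1 x6=0
  x1=0 x2=1 x3=1 x4=1 x5=1 x6=0
That's 2 in total.

2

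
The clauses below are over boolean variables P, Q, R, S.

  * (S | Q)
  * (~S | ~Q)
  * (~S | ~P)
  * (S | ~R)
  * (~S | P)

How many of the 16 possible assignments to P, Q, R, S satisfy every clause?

2

The models are:
  P=0 Q=1 R=0 S=0
  P=1 Q=1 R=0 S=0
That's 2 in total.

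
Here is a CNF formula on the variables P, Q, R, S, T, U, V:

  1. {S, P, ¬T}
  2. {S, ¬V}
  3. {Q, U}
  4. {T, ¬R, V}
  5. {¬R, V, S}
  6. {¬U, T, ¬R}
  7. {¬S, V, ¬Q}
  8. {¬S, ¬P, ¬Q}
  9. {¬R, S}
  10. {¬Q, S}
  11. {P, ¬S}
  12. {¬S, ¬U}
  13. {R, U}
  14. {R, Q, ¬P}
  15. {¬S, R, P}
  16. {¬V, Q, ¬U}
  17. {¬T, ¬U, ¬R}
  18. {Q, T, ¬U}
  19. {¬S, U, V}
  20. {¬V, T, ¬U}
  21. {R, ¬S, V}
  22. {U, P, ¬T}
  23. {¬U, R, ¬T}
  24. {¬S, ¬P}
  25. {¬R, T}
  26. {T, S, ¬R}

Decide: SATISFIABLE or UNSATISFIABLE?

S = True:
  propagation gives P=True; an empty clause results — contradiction.
S = False:
  propagation gives V=False, R=False, Q=False, U=True; an empty clause results — contradiction.
Every branch closes, so no satisfying assignment exists.

UNSATISFIABLE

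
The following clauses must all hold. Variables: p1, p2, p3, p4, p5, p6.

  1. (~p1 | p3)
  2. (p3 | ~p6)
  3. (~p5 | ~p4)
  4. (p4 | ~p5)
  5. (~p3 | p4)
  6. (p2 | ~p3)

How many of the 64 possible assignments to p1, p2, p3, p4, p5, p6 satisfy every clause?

Case analysis on p3 and p4:
  p3=1, p4=1: remaining (p1,p2,p5,p6) ∈ {(0,1,0,0); (0,1,0,1); (1,1,0,0); (1,1,0,1)} — 4.
  p3=1, p4=0: a clause becomes empty — 0.
  p3=0, p4=1: remaining (p1,p2,p5,p6) ∈ {(0,0,0,0); (0,1,0,0)} — 2.
  p3=0, p4=0: remaining (p1,p2,p5,p6) ∈ {(0,0,0,0); (0,1,0,0)} — 2.
Total: 4 + 0 + 2 + 2 = 8.

8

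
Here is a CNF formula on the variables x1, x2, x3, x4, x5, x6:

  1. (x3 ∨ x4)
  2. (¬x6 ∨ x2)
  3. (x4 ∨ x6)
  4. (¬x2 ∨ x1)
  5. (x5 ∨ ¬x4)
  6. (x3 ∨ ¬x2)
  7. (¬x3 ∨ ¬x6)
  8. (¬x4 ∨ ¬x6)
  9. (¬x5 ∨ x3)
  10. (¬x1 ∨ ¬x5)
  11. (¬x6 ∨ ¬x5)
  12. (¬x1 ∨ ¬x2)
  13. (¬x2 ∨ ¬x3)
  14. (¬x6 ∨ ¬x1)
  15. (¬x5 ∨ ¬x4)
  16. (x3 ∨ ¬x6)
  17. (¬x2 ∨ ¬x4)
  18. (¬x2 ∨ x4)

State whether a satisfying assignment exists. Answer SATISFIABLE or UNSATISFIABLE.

x2 = True:
  propagation gives x1=True; an empty clause results — contradiction.
x2 = False:
  propagation gives x6=False, x4=True, x5=True; an empty clause results — contradiction.
Every branch closes, so no satisfying assignment exists.

UNSATISFIABLE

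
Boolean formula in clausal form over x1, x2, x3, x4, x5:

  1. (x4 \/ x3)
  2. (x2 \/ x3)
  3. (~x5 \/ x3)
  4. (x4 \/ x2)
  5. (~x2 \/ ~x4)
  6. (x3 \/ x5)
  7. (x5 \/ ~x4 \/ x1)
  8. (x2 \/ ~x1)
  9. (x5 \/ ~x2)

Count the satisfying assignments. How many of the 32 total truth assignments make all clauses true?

Satisfying assignments:
  x1=F x2=F x3=T x4=T x5=T
  x1=F x2=T x3=T x4=F x5=T
  x1=T x2=T x3=T x4=F x5=T
Count: 3.

3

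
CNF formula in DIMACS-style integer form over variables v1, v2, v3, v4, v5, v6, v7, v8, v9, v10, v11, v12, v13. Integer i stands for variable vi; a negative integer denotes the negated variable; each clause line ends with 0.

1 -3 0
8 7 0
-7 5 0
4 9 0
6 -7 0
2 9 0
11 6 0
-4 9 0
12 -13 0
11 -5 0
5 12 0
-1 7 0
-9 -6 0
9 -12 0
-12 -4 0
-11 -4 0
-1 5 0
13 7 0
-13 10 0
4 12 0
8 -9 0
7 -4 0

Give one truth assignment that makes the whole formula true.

v1=F, v2=F, v3=F, v4=F, v5=T, v6=F, v7=F, v8=T, v9=T, v10=T, v11=T, v12=T, v13=T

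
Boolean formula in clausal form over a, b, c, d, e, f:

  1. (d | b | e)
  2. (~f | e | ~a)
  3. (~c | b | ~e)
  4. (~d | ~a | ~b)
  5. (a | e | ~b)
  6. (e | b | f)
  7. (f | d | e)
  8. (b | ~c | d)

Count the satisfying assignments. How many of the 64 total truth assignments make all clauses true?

22

Case analysis on b and e:
  b=1, e=1: c, f free; 3 ways for (a,d) × 2^2 = 12.
  b=1, e=0: a clause becomes empty — 0.
  b=0, e=1: forces c=0; a, d, f free → 2^3 = 8.
  b=0, e=0: remaining (a,c,d,f) ∈ {(0,0,1,1); (0,1,1,1)} — 2.
Total: 12 + 0 + 8 + 2 = 22.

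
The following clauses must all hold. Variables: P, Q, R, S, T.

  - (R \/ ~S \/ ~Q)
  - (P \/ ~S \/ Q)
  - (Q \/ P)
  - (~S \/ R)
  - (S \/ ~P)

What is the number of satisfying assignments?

10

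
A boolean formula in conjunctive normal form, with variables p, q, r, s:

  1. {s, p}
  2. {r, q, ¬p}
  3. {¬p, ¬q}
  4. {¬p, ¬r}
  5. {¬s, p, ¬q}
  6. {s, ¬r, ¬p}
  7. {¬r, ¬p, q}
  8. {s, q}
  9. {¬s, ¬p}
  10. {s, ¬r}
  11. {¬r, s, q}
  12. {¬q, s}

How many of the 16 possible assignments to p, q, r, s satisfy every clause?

The models are:
  p=F q=F r=F s=T
  p=F q=F r=T s=T
Count: 2.

2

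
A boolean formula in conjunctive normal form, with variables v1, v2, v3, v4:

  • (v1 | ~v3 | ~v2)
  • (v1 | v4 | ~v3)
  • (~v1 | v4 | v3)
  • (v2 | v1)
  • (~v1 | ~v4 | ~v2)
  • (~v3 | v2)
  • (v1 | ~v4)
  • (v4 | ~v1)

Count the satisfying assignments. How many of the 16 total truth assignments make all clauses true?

2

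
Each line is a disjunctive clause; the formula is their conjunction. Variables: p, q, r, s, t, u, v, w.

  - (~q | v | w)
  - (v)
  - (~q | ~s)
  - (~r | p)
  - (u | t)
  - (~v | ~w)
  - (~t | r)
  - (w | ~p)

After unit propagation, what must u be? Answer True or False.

True

(v) is a unit clause: v = True.
(~v | ~w) with v = True leaves only ~w, so w = False.
From (w | ~p) and w = False: p = False.
In (~r | p), p is now false; ~r must hold, so r = False.
(~t | r): since r = False, the clause reduces to (~t). t = False.
From (u | t) and t = False: u = True.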